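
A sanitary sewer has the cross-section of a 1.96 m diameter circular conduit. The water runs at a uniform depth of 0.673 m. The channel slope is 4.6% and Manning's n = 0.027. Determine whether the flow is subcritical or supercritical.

supercritical

For a circular section of diameter D = 1.96 m at depth y = 0.673 m, the central angle is θ = 2 arccos(1 − 2y/D) = 2.504 rad. Then A = (D²/8)(θ − sin θ) = 0.9169 m² and P = Dθ/2 = 2.454 m.
Hydraulic radius R = A/P = 0.9169/2.454 = 0.3736 m.
V = (1/n) R^(2/3) √S = (1/0.027) × 0.3736^(2/3) × √0.046 = 4.12 m/s. Hydraulic depth D_h = A/T = 0.9169/1.861 = 0.4926 m.
Froude number Fr = V/√(g·D_h) = 4.12/√(9.81×0.4926) = 1.87, which is greater than 1, so the flow is supercritical.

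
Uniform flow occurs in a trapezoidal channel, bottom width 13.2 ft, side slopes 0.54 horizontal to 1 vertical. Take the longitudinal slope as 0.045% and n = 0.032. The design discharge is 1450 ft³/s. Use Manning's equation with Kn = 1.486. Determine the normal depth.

y_n = 17.2 ft

Manning's equation rearranged: A R^(2/3) = nQ / (1.486·√S) = 0.032 × 1450 / (1.486 × √0.00045) = 1472.
At y = 12.3 ft: A R^(2/3) = 799.6 — low.
At y = 19 ft: A R^(2/3) = 1769 — high.
At y = 17.2 ft: A R^(2/3) = 1468 — matches.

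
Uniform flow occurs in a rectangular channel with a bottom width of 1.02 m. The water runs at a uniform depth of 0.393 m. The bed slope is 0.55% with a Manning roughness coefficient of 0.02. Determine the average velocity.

Flow area A = b·y = 1.02 × 0.393 = 0.4009 m². Wetted perimeter P = b + 2y = 1.02 + 2×0.393 = 1.806 m.
Hydraulic radius R = A/P = 0.4009/1.806 = 0.222 m.
From Manning's equation, V = (1/n) R^(2/3) S^(1/2) = (1/0.02) × 0.222^(2/3) × 0.0055^(1/2) = 1.36 m/s.

V = 1.36 m/s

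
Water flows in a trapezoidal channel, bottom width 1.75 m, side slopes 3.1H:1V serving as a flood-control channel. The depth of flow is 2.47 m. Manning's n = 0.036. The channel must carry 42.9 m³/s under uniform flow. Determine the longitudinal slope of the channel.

S = 0.00311

With bottom width b = 1.75 m and side slope z = 3.1: A = (b + zy)y = (1.75 + 3.1×2.47)×2.47 = 23.24 m²; P = b + 2y√(1+z²) = 1.75 + 2×2.47×3.257 = 17.84 m.
Hydraulic radius R = A/P = 23.24/17.84 = 1.302 m.
From Manning's equation, S = [nQ / (1 A R^(2/3))]² = [0.036 × 42.9 / (1 × 23.24 × 1.302^(2/3))]² = 0.00311.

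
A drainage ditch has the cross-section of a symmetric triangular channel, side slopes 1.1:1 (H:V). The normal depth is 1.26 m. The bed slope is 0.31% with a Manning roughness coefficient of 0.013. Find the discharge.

Q = 4.5 m³/s

For a triangular section with side slope z = 1.1: A = zy² = 1.1×1.26² = 1.746 m²; P = 2y√(1+z²) = 2×1.26×1.487 = 3.746 m.
Hydraulic radius R = A/P = 1.746/3.746 = 0.4662 m.
Manning's equation: Q = (1/n) A R^(2/3) S^(1/2) = (1/0.013) × 1.746 × 0.4662^(2/3) × 0.0031^(1/2) = 4.5 m³/s.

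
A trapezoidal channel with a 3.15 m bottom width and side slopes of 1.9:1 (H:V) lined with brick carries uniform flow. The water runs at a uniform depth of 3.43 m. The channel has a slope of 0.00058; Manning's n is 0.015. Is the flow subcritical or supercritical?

subcritical

With bottom width b = 3.15 m and side slope z = 1.9: A = (b + zy)y = (3.15 + 1.9×3.43)×3.43 = 33.16 m²; P = b + 2y√(1+z²) = 3.15 + 2×3.43×2.147 = 17.88 m.
Hydraulic radius R = A/P = 33.16/17.88 = 1.855 m.
V = (1/n) R^(2/3) √S = (1/0.015) × 1.855^(2/3) × √0.00058 = 2.424 m/s. Hydraulic depth D_h = A/T = 33.16/16.18 = 2.049 m.
Froude number Fr = V/√(g·D_h) = 2.424/√(9.81×2.049) = 0.541, which is less than 1, so the flow is subcritical.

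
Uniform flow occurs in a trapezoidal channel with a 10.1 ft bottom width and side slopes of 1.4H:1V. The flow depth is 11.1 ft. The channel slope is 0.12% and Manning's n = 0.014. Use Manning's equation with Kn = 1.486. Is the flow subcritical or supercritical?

With bottom width b = 10.1 ft and side slope z = 1.4: A = (b + zy)y = (10.1 + 1.4×11.1)×11.1 = 284.6 ft²; P = b + 2y√(1+z²) = 10.1 + 2×11.1×1.72 = 48.29 ft.
Hydraulic radius R = A/P = 284.6/48.29 = 5.893 ft.
V = (1.486/n) R^(2/3) √S = (1.486/0.014) × 5.893^(2/3) × √0.0012 = 12 ft/s. Hydraulic depth D_h = A/T = 284.6/41.18 = 6.911 ft.
Froude number Fr = V/√(g·D_h) = 12/√(32.2×6.911) = 0.804, which is less than 1, so the flow is subcritical.

subcritical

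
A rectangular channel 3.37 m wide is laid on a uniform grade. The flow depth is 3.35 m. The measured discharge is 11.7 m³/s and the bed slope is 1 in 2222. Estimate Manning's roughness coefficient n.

Flow area A = b·y = 3.37 × 3.35 = 11.29 m². Wetted perimeter P = b + 2y = 3.37 + 2×3.35 = 10.07 m.
Hydraulic radius R = A/P = 11.29/10.07 = 1.121 m.
Rearranging Manning's equation: n = (1/Q) A R^(2/3) S^(1/2) = (1/11.7) × 11.29 × 1.121^(2/3) × √0.00045 = 0.0221.

n = 0.0221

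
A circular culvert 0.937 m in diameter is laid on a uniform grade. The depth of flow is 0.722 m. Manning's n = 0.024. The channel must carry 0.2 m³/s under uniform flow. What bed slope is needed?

For a circular section of diameter D = 0.937 m at depth y = 0.722 m, the central angle is θ = 2 arccos(1 − 2y/D) = 4.285 rad. Then A = (D²/8)(θ − sin θ) = 0.5701 m² and P = Dθ/2 = 2.008 m.
Hydraulic radius R = A/P = 0.5701/2.008 = 0.284 m.
From Manning's equation, S = [nQ / (1 A R^(2/3))]² = [0.024 × 0.2 / (1 × 0.5701 × 0.284^(2/3))]² = 0.00038.

S = 0.00038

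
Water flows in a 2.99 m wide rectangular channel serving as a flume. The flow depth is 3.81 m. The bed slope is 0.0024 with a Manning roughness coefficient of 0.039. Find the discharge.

Q = 15 m³/s

Flow area A = b·y = 2.99 × 3.81 = 11.39 m². Wetted perimeter P = b + 2y = 2.99 + 2×3.81 = 10.61 m.
Hydraulic radius R = A/P = 11.39/10.61 = 1.074 m.
Manning's equation: Q = (1/n) A R^(2/3) S^(1/2) = (1/0.039) × 11.39 × 1.074^(2/3) × 0.0024^(1/2) = 15 m³/s.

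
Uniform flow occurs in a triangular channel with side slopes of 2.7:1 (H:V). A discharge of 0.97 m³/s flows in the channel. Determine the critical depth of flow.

At critical depth, Q² T / (g A³) = 1, i.e. A³/T = Q²/g = 0.97²/9.81 = 0.09591.
At y = 0.366 m: A³/T = 0.02394 — low.
At y = 0.597 m: A³/T = 0.2764 — high.
At y = 0.483 m: A³/T = 0.09581 — close enough.

y_c = 0.483 m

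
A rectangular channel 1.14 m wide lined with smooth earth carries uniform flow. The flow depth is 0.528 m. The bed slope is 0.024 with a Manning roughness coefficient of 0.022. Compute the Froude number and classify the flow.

Flow area A = b·y = 1.14 × 0.528 = 0.6019 m². Wetted perimeter P = b + 2y = 1.14 + 2×0.528 = 2.196 m.
Hydraulic radius R = A/P = 0.6019/2.196 = 0.2741 m.
V = (1/n) R^(2/3) √S = (1/0.022) × 0.2741^(2/3) × √0.024 = 2.971 m/s. Hydraulic depth D_h = A/T = 0.6019/1.14 = 0.528 m.
Froude number Fr = V/√(g·D_h) = 2.971/√(9.81×0.528) = 1.31, which is greater than 1, so the flow is supercritical.

supercritical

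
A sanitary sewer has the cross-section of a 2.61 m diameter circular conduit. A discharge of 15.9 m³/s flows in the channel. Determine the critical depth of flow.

y_c = 1.81 m

At critical depth, Q² T / (g A³) = 1, i.e. A³/T = Q²/g = 15.9²/9.81 = 25.77.
At y = 2.31 m: A³/T = 75.47 — high.
At y = 1.81 m: A³/T = 25.79 — matches.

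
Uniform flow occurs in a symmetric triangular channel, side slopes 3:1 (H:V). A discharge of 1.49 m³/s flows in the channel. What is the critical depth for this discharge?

At critical depth, Q² T / (g A³) = 1, i.e. A³/T = Q²/g = 1.49²/9.81 = 0.2263.
Trying y = 0.426 m: A³/T = 0.06313 — short.
Trying y = 0.68 m: A³/T = 0.6543 — over.
Trying y = 0.55 m: A³/T = 0.2265 — matches.

y_c = 0.55 m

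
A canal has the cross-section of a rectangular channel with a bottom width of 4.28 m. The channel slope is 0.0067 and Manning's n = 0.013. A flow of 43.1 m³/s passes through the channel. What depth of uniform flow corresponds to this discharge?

Manning's equation rearranged: A R^(2/3) = nQ / (1·√S) = 0.013 × 43.1 / (√0.0067) = 6.845.
Try y = 2.09 m: A R^(2/3) = 9.284 — high.
Try y = 1.43 m: A R^(2/3) = 5.523 — low.
Try y = 1.67 m: A R^(2/3) = 6.849 — close enough.

y_n = 1.67 m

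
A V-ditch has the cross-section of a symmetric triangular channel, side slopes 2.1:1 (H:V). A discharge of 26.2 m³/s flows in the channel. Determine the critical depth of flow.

y_c = 2 m

At critical depth, Q² T / (g A³) = 1, i.e. A³/T = Q²/g = 26.2²/9.81 = 69.97.
Try y = 2.54 m: A³/T = 233.1 — high.
Try y = 1.65 m: A³/T = 26.97 — low.
Try y = 2 m: A³/T = 70.56 — close enough.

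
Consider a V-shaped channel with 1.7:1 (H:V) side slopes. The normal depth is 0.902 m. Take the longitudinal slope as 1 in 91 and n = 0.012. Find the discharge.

For a triangular section with side slope z = 1.7: A = zy² = 1.7×0.902² = 1.383 m²; P = 2y√(1+z²) = 2×0.902×1.972 = 3.558 m.
Hydraulic radius R = A/P = 1.383/3.558 = 0.3887 m.
Manning's equation: Q = (1/n) A R^(2/3) S^(1/2) = (1/0.012) × 1.383 × 0.3887^(2/3) × 0.01099^(1/2) = 6.44 m³/s.

Q = 6.44 m³/s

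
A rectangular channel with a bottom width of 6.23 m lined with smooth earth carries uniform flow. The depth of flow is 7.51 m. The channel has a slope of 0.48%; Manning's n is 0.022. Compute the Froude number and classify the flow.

Flow area A = b·y = 6.23 × 7.51 = 46.79 m². Wetted perimeter P = b + 2y = 6.23 + 2×7.51 = 21.25 m.
Hydraulic radius R = A/P = 46.79/21.25 = 2.202 m.
V = (1/n) R^(2/3) √S = (1/0.022) × 2.202^(2/3) × √0.0048 = 5.33 m/s. Hydraulic depth D_h = A/T = 46.79/6.23 = 7.51 m.
Froude number Fr = V/√(g·D_h) = 5.33/√(9.81×7.51) = 0.621, which is less than 1, so the flow is subcritical.

subcritical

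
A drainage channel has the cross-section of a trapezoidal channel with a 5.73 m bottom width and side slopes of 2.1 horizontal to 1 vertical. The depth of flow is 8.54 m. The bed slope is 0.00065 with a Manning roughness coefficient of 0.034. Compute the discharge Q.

Q = 410 m³/s

With bottom width b = 5.73 m and side slope z = 2.1: A = (b + zy)y = (5.73 + 2.1×8.54)×8.54 = 202.1 m²; P = b + 2y√(1+z²) = 5.73 + 2×8.54×2.326 = 45.46 m.
Hydraulic radius R = A/P = 202.1/45.46 = 4.446 m.
Manning's equation: Q = (1/n) A R^(2/3) S^(1/2) = (1/0.034) × 202.1 × 4.446^(2/3) × 0.00065^(1/2) = 410 m³/s.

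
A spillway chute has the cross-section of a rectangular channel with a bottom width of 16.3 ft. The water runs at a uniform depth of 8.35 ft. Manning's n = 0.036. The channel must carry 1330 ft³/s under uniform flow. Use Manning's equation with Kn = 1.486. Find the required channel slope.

Flow area A = b·y = 16.3 × 8.35 = 136.1 ft². Wetted perimeter P = b + 2y = 16.3 + 2×8.35 = 33 ft.
Hydraulic radius R = A/P = 136.1/33 = 4.124 ft.
From Manning's equation, S = [nQ / (1.486 A R^(2/3))]² = [0.036 × 1330 / (1.486 × 136.1 × 4.124^(2/3))]² = 0.00847.

S = 0.00847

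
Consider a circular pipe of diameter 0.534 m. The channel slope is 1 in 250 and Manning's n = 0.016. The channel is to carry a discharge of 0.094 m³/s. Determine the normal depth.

y_n = 0.237 m

Manning's equation rearranged: A R^(2/3) = nQ / (1·√S) = 0.016 × 0.094 / (√0.004) = 0.02378.
At y = 0.197 m: A R^(2/3) = 0.01698 — short.
At y = 0.288 m: A R^(2/3) = 0.03319 — over.
At y = 0.237 m: A R^(2/3) = 0.02378 — ≈ 0.02378.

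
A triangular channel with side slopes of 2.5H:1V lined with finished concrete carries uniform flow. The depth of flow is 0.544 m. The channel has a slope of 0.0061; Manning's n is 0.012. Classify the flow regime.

For a triangular section with side slope z = 2.5: A = zy² = 2.5×0.544² = 0.7398 m²; P = 2y√(1+z²) = 2×0.544×2.693 = 2.93 m.
Hydraulic radius R = A/P = 0.7398/2.93 = 0.2525 m.
V = (1/n) R^(2/3) √S = (1/0.012) × 0.2525^(2/3) × √0.0061 = 2.6 m/s. Hydraulic depth D_h = A/T = 0.7398/2.72 = 0.272 m.
Froude number Fr = V/√(g·D_h) = 2.6/√(9.81×0.272) = 1.59, which is greater than 1, so the flow is supercritical.

supercritical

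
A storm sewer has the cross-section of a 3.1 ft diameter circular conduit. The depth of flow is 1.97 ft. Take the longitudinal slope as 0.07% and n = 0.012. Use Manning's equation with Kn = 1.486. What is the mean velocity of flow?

V = 3.02 ft/s

For a circular section of diameter D = 3.1 ft at depth y = 1.97 ft, the central angle is θ = 2 arccos(1 − 2y/D) = 3.69 rad. Then A = (D²/8)(θ − sin θ) = 5.06 ft² and P = Dθ/2 = 5.72 ft.
Hydraulic radius R = A/P = 5.06/5.72 = 0.8846 ft.
From Manning's equation, V = (1.486/n) R^(2/3) S^(1/2) = (1.486/0.012) × 0.8846^(2/3) × 0.0007^(1/2) = 3.02 ft/s.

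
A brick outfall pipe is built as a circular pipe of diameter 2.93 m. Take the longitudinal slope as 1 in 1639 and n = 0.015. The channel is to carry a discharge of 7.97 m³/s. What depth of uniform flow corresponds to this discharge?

Manning's equation rearranged: A R^(2/3) = nQ / (1·√S) = 0.015 × 7.97 / (√0.0006101) = 4.84.
Try y = 1.59 m: A R^(2/3) = 3.14 — low.
Try y = 2.69 m: A R^(2/3) = 5.878 — high.
Try y = 2.14 m: A R^(2/3) = 4.841 — matches.

y_n = 2.14 m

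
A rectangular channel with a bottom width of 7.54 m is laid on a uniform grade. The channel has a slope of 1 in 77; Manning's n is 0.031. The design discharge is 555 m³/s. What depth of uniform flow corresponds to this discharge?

Manning's equation rearranged: A R^(2/3) = nQ / (1·√S) = 0.031 × 555 / (√0.01299) = 151.
At y = 12.1 m: A R^(2/3) = 184.4 — too large.
At y = 7 m: A R^(2/3) = 95.93 — too small.
At y = 10.2 m: A R^(2/3) = 151.1 — ≈ 151.

y_n = 10.2 m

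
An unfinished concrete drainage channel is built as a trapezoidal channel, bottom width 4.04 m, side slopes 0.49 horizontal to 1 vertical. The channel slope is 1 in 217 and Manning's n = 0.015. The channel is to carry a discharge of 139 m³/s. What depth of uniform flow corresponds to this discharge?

y_n = 3.64 m

Manning's equation rearranged: A R^(2/3) = nQ / (1·√S) = 0.015 × 139 / (√0.004608) = 30.71.
Trying y = 2.59 m: A R^(2/3) = 17.22 — too small.
Trying y = 4.49 m: A R^(2/3) = 44.41 — too large.
Trying y = 3.64 m: A R^(2/3) = 30.73 — close enough.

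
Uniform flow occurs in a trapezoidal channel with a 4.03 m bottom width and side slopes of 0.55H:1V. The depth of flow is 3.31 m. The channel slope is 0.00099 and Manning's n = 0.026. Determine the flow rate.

Q = 33 m³/s

With bottom width b = 4.03 m and side slope z = 0.55: A = (b + zy)y = (4.03 + 0.55×3.31)×3.31 = 19.37 m²; P = b + 2y√(1+z²) = 4.03 + 2×3.31×1.141 = 11.59 m.
Hydraulic radius R = A/P = 19.37/11.59 = 1.672 m.
Manning's equation: Q = (1/n) A R^(2/3) S^(1/2) = (1/0.026) × 19.37 × 1.672^(2/3) × 0.00099^(1/2) = 33 m³/s.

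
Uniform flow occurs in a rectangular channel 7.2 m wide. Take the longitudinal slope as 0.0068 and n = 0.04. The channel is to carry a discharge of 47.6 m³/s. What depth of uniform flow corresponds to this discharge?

Manning's equation rearranged: A R^(2/3) = nQ / (1·√S) = 0.04 × 47.6 / (√0.0068) = 23.09.
At y = 1.72 m: A R^(2/3) = 13.7 — short.
At y = 2.48 m: A R^(2/3) = 23.07 — matches.

y_n = 2.48 m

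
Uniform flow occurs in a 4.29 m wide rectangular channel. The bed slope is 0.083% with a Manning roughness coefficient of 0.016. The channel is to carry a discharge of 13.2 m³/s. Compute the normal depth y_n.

Manning's equation rearranged: A R^(2/3) = nQ / (1·√S) = 0.016 × 13.2 / (√0.00083) = 7.331.
Trying y = 1.21 m: A R^(2/3) = 4.374 — too small.
Trying y = 2.01 m: A R^(2/3) = 8.838 — too large.
Trying y = 1.75 m: A R^(2/3) = 7.325 — matches.

y_n = 1.75 m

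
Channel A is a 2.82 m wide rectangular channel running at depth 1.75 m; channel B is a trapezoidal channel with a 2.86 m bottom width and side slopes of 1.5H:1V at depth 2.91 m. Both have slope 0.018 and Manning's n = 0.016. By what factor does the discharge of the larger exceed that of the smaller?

Channel A: Flow area A = b·y = 2.82 × 1.75 = 4.935 m². Wetted perimeter P = b + 2y = 2.82 + 2×1.75 = 6.32 m. Hydraulic radius R = A/P = 4.935/6.32 = 0.7809 m. Q_A = (1/0.016)·4.935·0.7809^(2/3)·√0.018 = 35.09 m³/s.
Channel B: With bottom width b = 2.86 m and side slope z = 1.5: A = (b + zy)y = (2.86 + 1.5×2.91)×2.91 = 21.02 m²; P = b + 2y√(1+z²) = 2.86 + 2×2.91×1.803 = 13.35 m. Hydraulic radius R = A/P = 21.02/13.35 = 1.575 m. Q_B = (1/0.016)·21.02·1.575^(2/3)·√0.018 = 238.6 m³/s.
The larger discharge is 238.6 m³/s and the smaller is 35.09 m³/s; the ratio is 6.8.

6.8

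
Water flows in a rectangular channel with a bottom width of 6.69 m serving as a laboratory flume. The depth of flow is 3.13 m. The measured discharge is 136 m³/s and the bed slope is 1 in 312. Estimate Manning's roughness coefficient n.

n = 0.012

Flow area A = b·y = 6.69 × 3.13 = 20.94 m². Wetted perimeter P = b + 2y = 6.69 + 2×3.13 = 12.95 m.
Hydraulic radius R = A/P = 20.94/12.95 = 1.617 m.
Rearranging Manning's equation: n = (1/Q) A R^(2/3) S^(1/2) = (1/136) × 20.94 × 1.617^(2/3) × √0.003205 = 0.012.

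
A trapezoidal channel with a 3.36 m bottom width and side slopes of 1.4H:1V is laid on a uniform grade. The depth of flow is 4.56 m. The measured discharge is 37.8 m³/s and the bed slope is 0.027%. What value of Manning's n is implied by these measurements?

n = 0.034

With bottom width b = 3.36 m and side slope z = 1.4: A = (b + zy)y = (3.36 + 1.4×4.56)×4.56 = 44.43 m²; P = b + 2y√(1+z²) = 3.36 + 2×4.56×1.72 = 19.05 m.
Hydraulic radius R = A/P = 44.43/19.05 = 2.332 m.
Rearranging Manning's equation: n = (1/Q) A R^(2/3) S^(1/2) = (1/37.8) × 44.43 × 2.332^(2/3) × √0.00027 = 0.034.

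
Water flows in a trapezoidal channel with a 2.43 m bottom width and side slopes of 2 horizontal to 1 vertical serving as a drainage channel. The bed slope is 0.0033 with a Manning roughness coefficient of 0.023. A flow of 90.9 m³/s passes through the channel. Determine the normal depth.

Manning's equation rearranged: A R^(2/3) = nQ / (1·√S) = 0.023 × 90.9 / (√0.0033) = 36.39.
Try y = 3.75 m: A R^(2/3) = 57.91 — too large.
Try y = 2.4 m: A R^(2/3) = 20.86 — too small.
Try y = 3.07 m: A R^(2/3) = 36.41 — matches.

y_n = 3.07 m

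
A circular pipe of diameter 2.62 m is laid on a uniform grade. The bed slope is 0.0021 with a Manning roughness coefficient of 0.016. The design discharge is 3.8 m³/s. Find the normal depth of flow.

y_n = 1.03 m

Manning's equation rearranged: A R^(2/3) = nQ / (1·√S) = 0.016 × 3.8 / (√0.0021) = 1.327.
Trying y = 1.22 m: A R^(2/3) = 1.799 — high.
Trying y = 0.8 m: A R^(2/3) = 0.8239 — low.
Trying y = 1.03 m: A R^(2/3) = 1.327 — ≈ 1.327.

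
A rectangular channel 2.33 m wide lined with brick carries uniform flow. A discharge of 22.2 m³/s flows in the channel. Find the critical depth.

y_c = 2.1 m

For a rectangular channel, critical depth y_c = (q²/g)^(1/3) where q = Q/b = 22.2/2.33 = 9.528 m²/s.
So y_c = (9.528²/9.81)^(1/3) = 2.1 m.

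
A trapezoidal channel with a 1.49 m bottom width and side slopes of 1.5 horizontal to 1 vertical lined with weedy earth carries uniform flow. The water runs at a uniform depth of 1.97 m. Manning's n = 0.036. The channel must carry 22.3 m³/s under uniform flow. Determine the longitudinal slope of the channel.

S = 0.0082

With bottom width b = 1.49 m and side slope z = 1.5: A = (b + zy)y = (1.49 + 1.5×1.97)×1.97 = 8.757 m²; P = b + 2y√(1+z²) = 1.49 + 2×1.97×1.803 = 8.593 m.
Hydraulic radius R = A/P = 8.757/8.593 = 1.019 m.
From Manning's equation, S = [nQ / (1 A R^(2/3))]² = [0.036 × 22.3 / (1 × 8.757 × 1.019^(2/3))]² = 0.0082.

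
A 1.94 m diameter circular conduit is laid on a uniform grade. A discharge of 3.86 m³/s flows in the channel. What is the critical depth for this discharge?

At critical depth, Q² T / (g A³) = 1, i.e. A³/T = Q²/g = 3.86²/9.81 = 1.519.
At y = 1.08 m: A³/T = 2.508 — high.
At y = 0.84 m: A³/T = 0.9597 — low.
At y = 0.947 m: A³/T = 1.518 — matches.

y_c = 0.947 m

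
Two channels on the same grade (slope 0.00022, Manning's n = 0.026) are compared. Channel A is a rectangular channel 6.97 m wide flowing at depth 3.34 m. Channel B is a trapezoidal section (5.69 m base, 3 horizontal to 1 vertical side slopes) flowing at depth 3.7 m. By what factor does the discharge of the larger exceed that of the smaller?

3.1

Channel A: Flow area A = b·y = 6.97 × 3.34 = 23.28 m². Wetted perimeter P = b + 2y = 6.97 + 2×3.34 = 13.65 m. Hydraulic radius R = A/P = 23.28/13.65 = 1.705 m. Q_A = (1/0.026)·23.28·1.705^(2/3)·√0.00022 = 18.96 m³/s.
Channel B: With bottom width b = 5.69 m and side slope z = 3: A = (b + zy)y = (5.69 + 3×3.7)×3.7 = 62.12 m²; P = b + 2y√(1+z²) = 5.69 + 2×3.7×3.162 = 29.09 m. Hydraulic radius R = A/P = 62.12/29.09 = 2.135 m. Q_B = (1/0.026)·62.12·2.135^(2/3)·√0.00022 = 58.77 m³/s.
The larger discharge is 58.77 m³/s and the smaller is 18.96 m³/s; the ratio is 3.1.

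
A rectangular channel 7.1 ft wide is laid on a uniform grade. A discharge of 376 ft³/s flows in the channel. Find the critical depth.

y_c = 4.43 ft

For a rectangular channel, critical depth y_c = (q²/g)^(1/3) where q = Q/b = 376/7.1 = 52.96 ft²/s.
So y_c = (52.96²/32.2)^(1/3) = 4.43 ft.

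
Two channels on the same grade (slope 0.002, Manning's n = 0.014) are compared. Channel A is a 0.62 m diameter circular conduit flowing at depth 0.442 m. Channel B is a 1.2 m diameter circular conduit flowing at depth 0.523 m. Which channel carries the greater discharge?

Channel A: For a circular section of diameter D = 0.62 m at depth y = 0.442 m, the central angle is θ = 2 arccos(1 − 2y/D) = 4.021 rad. Then A = (D²/8)(θ − sin θ) = 0.2302 m² and P = Dθ/2 = 1.247 m. Hydraulic radius R = A/P = 0.2302/1.247 = 0.1847 m. Q_A = (1/0.014)·0.2302·0.1847^(2/3)·√0.002 = 0.2385 m³/s.
Channel B: For a circular section of diameter D = 1.2 m at depth y = 0.523 m, the central angle is θ = 2 arccos(1 − 2y/D) = 2.884 rad. Then A = (D²/8)(θ − sin θ) = 0.4733 m² and P = Dθ/2 = 1.731 m. Hydraulic radius R = A/P = 0.4733/1.731 = 0.2735 m. Q_B = (1/0.014)·0.4733·0.2735^(2/3)·√0.002 = 0.6371 m³/s.
Q_A = 0.2385 m³/s vs Q_B = 0.6371 m³/s, so channel B carries more.

channel B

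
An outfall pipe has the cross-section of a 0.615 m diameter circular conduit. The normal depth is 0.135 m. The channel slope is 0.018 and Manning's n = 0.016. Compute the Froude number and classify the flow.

For a circular section of diameter D = 0.615 m at depth y = 0.135 m, the central angle is θ = 2 arccos(1 − 2y/D) = 1.95 rad. Then A = (D²/8)(θ − sin θ) = 0.0483 m² and P = Dθ/2 = 0.5998 m.
Hydraulic radius R = A/P = 0.0483/0.5998 = 0.08054 m.
V = (1/n) R^(2/3) √S = (1/0.016) × 0.08054^(2/3) × √0.018 = 1.564 m/s. Hydraulic depth D_h = A/T = 0.0483/0.5091 = 0.09488 m.
Froude number Fr = V/√(g·D_h) = 1.564/√(9.81×0.09488) = 1.62, which is greater than 1, so the flow is supercritical.

supercritical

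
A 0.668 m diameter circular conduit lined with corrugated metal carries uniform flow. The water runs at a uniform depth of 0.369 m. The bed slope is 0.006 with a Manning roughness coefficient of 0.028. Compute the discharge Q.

Q = 0.173 m³/s

For a circular section of diameter D = 0.668 m at depth y = 0.369 m, the central angle is θ = 2 arccos(1 − 2y/D) = 3.352 rad. Then A = (D²/8)(θ − sin θ) = 0.1986 m² and P = Dθ/2 = 1.119 m.
Hydraulic radius R = A/P = 0.1986/1.119 = 0.1774 m.
Manning's equation: Q = (1/n) A R^(2/3) S^(1/2) = (1/0.028) × 0.1986 × 0.1774^(2/3) × 0.006^(1/2) = 0.173 m³/s.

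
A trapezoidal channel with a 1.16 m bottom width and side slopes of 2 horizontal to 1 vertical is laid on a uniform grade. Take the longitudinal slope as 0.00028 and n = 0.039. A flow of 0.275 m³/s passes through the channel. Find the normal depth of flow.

y_n = 0.564 m

Manning's equation rearranged: A R^(2/3) = nQ / (1·√S) = 0.039 × 0.275 / (√0.00028) = 0.6409.
At y = 0.452 m: A R^(2/3) = 0.4118 — too small.
At y = 0.652 m: A R^(2/3) = 0.8636 — too large.
At y = 0.564 m: A R^(2/3) = 0.6414 — matches.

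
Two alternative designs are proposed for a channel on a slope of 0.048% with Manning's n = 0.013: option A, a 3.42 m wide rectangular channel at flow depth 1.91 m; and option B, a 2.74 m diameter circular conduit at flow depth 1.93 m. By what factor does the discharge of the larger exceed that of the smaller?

1.58

Channel A: Flow area A = b·y = 3.42 × 1.91 = 6.532 m². Wetted perimeter P = b + 2y = 3.42 + 2×1.91 = 7.24 m. Hydraulic radius R = A/P = 6.532/7.24 = 0.9022 m. Q_A = (1/0.013)·6.532·0.9022^(2/3)·√0.00048 = 10.28 m³/s.
Channel B: For a circular section of diameter D = 2.74 m at depth y = 1.93 m, the central angle is θ = 2 arccos(1 − 2y/D) = 3.984 rad. Then A = (D²/8)(θ − sin θ) = 4.439 m² and P = Dθ/2 = 5.458 m. Hydraulic radius R = A/P = 4.439/5.458 = 0.8133 m. Q_B = (1/0.013)·4.439·0.8133^(2/3)·√0.00048 = 6.518 m³/s.
The larger discharge is 10.28 m³/s and the smaller is 6.518 m³/s; the ratio is 1.58.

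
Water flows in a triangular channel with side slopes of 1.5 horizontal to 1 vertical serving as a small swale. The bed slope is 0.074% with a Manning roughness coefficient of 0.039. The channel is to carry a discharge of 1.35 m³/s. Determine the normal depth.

Manning's equation rearranged: A R^(2/3) = nQ / (1·√S) = 0.039 × 1.35 / (√0.00074) = 1.935.
Try y = 1.71 m: A R^(2/3) = 3.495 — over.
Try y = 1.11 m: A R^(2/3) = 1.104 — short.
Try y = 1.37 m: A R^(2/3) = 1.935 — ≈ 1.935.

y_n = 1.37 m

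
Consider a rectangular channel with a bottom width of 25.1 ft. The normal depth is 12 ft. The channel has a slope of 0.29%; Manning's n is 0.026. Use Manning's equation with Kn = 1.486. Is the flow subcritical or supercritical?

subcritical

Flow area A = b·y = 25.1 × 12 = 301.2 ft². Wetted perimeter P = b + 2y = 25.1 + 2×12 = 49.1 ft.
Hydraulic radius R = A/P = 301.2/49.1 = 6.134 ft.
V = (1.486/n) R^(2/3) √S = (1.486/0.026) × 6.134^(2/3) × √0.0029 = 10.31 ft/s. Hydraulic depth D_h = A/T = 301.2/25.1 = 12 ft.
Froude number Fr = V/√(g·D_h) = 10.31/√(32.2×12) = 0.525, which is less than 1, so the flow is subcritical.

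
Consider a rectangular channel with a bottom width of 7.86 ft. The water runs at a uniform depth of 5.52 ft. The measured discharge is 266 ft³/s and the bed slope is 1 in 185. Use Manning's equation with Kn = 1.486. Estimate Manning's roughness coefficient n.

n = 0.031

Flow area A = b·y = 7.86 × 5.52 = 43.39 ft². Wetted perimeter P = b + 2y = 7.86 + 2×5.52 = 18.9 ft.
Hydraulic radius R = A/P = 43.39/18.9 = 2.296 ft.
Rearranging Manning's equation: n = (1.486/Q) A R^(2/3) S^(1/2) = (1.486/266) × 43.39 × 2.296^(2/3) × √0.005405 = 0.031.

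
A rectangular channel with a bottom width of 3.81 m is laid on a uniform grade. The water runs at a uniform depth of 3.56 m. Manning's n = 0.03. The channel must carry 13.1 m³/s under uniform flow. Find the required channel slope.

Flow area A = b·y = 3.81 × 3.56 = 13.56 m². Wetted perimeter P = b + 2y = 3.81 + 2×3.56 = 10.93 m.
Hydraulic radius R = A/P = 13.56/10.93 = 1.241 m.
From Manning's equation, S = [nQ / (1 A R^(2/3))]² = [0.03 × 13.1 / (1 × 13.56 × 1.241^(2/3))]² = 0.00063.

S = 0.00063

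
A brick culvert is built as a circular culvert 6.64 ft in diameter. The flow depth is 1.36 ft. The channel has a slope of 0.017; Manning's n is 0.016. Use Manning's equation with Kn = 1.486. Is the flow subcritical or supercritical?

For a circular section of diameter D = 6.64 ft at depth y = 1.36 ft, the central angle is θ = 2 arccos(1 − 2y/D) = 1.879 rad. Then A = (D²/8)(θ − sin θ) = 5.101 ft² and P = Dθ/2 = 6.237 ft.
Hydraulic radius R = A/P = 5.101/6.237 = 0.8179 ft.
V = (1.486/n) R^(2/3) √S = (1.486/0.016) × 0.8179^(2/3) × √0.017 = 10.59 ft/s. Hydraulic depth D_h = A/T = 5.101/5.359 = 0.9518 ft.
Froude number Fr = V/√(g·D_h) = 10.59/√(32.2×0.9518) = 1.91, which is greater than 1, so the flow is supercritical.

supercritical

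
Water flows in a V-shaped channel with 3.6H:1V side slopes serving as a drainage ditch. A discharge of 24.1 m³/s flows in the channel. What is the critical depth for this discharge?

y_c = 1.56 m

At critical depth, Q² T / (g A³) = 1, i.e. A³/T = Q²/g = 24.1²/9.81 = 59.21.
Trying y = 1.19 m: A³/T = 15.46 — too small.
Trying y = 1.78 m: A³/T = 115.8 — too large.
Trying y = 1.56 m: A³/T = 59.87 — close enough.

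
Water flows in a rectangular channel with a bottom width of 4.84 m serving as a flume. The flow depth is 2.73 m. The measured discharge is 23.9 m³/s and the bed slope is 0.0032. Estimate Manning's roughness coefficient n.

Flow area A = b·y = 4.84 × 2.73 = 13.21 m². Wetted perimeter P = b + 2y = 4.84 + 2×2.73 = 10.3 m.
Hydraulic radius R = A/P = 13.21/10.3 = 1.283 m.
Rearranging Manning's equation: n = (1/Q) A R^(2/3) S^(1/2) = (1/23.9) × 13.21 × 1.283^(2/3) × √0.0032 = 0.0369.

n = 0.0369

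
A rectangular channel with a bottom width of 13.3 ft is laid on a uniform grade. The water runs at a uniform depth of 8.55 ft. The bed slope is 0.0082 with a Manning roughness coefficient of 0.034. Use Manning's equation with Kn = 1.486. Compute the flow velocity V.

V = 9.54 ft/s

Flow area A = b·y = 13.3 × 8.55 = 113.7 ft². Wetted perimeter P = b + 2y = 13.3 + 2×8.55 = 30.4 ft.
Hydraulic radius R = A/P = 113.7/30.4 = 3.741 ft.
From Manning's equation, V = (1.486/n) R^(2/3) S^(1/2) = (1.486/0.034) × 3.741^(2/3) × 0.0082^(1/2) = 9.54 ft/s.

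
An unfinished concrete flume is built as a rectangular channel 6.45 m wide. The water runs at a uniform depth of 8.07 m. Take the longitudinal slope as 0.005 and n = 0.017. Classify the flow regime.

Flow area A = b·y = 6.45 × 8.07 = 52.05 m². Wetted perimeter P = b + 2y = 6.45 + 2×8.07 = 22.59 m.
Hydraulic radius R = A/P = 52.05/22.59 = 2.304 m.
V = (1/n) R^(2/3) √S = (1/0.017) × 2.304^(2/3) × √0.005 = 7.256 m/s. Hydraulic depth D_h = A/T = 52.05/6.45 = 8.07 m.
Froude number Fr = V/√(g·D_h) = 7.256/√(9.81×8.07) = 0.816, which is less than 1, so the flow is subcritical.

subcritical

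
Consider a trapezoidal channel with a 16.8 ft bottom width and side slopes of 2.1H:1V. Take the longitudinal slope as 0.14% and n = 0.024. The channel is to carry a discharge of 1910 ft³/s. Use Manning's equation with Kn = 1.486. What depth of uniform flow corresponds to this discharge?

Manning's equation rearranged: A R^(2/3) = nQ / (1.486·√S) = 0.024 × 1910 / (1.486 × √0.0014) = 824.4.
Try y = 9.22 ft: A R^(2/3) = 1050 — high.
Try y = 6.19 ft: A R^(2/3) = 468.3 — low.
Try y = 8.2 ft: A R^(2/3) = 824.1 — matches.

y_n = 8.2 ft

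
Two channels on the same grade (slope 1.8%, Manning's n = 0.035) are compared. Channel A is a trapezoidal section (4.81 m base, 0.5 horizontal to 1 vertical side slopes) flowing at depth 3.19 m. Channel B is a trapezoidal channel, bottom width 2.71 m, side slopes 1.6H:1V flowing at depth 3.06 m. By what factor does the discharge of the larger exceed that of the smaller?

1.1

Channel A: With bottom width b = 4.81 m and side slope z = 0.5: A = (b + zy)y = (4.81 + 0.5×3.19)×3.19 = 20.43 m²; P = b + 2y√(1+z²) = 4.81 + 2×3.19×1.118 = 11.94 m. Hydraulic radius R = A/P = 20.43/11.94 = 1.711 m. Q_A = (1/0.035)·20.43·1.711^(2/3)·√0.018 = 112 m³/s.
Channel B: With bottom width b = 2.71 m and side slope z = 1.6: A = (b + zy)y = (2.71 + 1.6×3.06)×3.06 = 23.27 m²; P = b + 2y√(1+z²) = 2.71 + 2×3.06×1.887 = 14.26 m. Hydraulic radius R = A/P = 23.27/14.26 = 1.632 m. Q_B = (1/0.035)·23.27·1.632^(2/3)·√0.018 = 123.7 m³/s.
The larger discharge is 123.7 m³/s and the smaller is 112 m³/s; the ratio is 1.1.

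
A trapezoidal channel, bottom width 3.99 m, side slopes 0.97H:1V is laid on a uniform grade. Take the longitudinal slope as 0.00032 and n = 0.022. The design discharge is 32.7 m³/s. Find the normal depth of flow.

Manning's equation rearranged: A R^(2/3) = nQ / (1·√S) = 0.022 × 32.7 / (√0.00032) = 40.22.
Trying y = 3.1 m: A R^(2/3) = 31.11 — low.
Trying y = 4.44 m: A R^(2/3) = 63.28 — high.
Trying y = 3.54 m: A R^(2/3) = 40.27 — ≈ 40.22.

y_n = 3.54 m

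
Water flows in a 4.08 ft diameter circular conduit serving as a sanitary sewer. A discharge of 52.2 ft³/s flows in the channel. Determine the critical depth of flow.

y_c = 2.16 ft

At critical depth, Q² T / (g A³) = 1, i.e. A³/T = Q²/g = 52.2²/32.2 = 84.62.
Trying y = 2.68 ft: A³/T = 194.8 — high.
Trying y = 1.83 ft: A³/T = 45.2 — low.
Trying y = 2.16 ft: A³/T = 85.17 — ≈ 84.62.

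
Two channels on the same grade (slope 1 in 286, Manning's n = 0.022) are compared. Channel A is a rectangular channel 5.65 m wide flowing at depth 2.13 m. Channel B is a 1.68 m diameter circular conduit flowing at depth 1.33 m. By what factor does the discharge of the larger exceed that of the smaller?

11.4

Channel A: Flow area A = b·y = 5.65 × 2.13 = 12.03 m². Wetted perimeter P = b + 2y = 5.65 + 2×2.13 = 9.91 m. Hydraulic radius R = A/P = 12.03/9.91 = 1.214 m. Q_A = (1/0.022)·12.03·1.214^(2/3)·√0.003497 = 36.82 m³/s.
Channel B: For a circular section of diameter D = 1.68 m at depth y = 1.33 m, the central angle is θ = 2 arccos(1 − 2y/D) = 4.387 rad. Then A = (D²/8)(θ − sin θ) = 1.882 m² and P = Dθ/2 = 3.685 m. Hydraulic radius R = A/P = 1.882/3.685 = 0.5107 m. Q_B = (1/0.022)·1.882·0.5107^(2/3)·√0.003497 = 3.232 m³/s.
The larger discharge is 36.82 m³/s and the smaller is 3.232 m³/s; the ratio is 11.4.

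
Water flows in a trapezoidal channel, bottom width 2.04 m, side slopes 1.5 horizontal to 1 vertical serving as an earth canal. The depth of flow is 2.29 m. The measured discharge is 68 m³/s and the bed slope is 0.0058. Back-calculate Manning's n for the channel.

n = 0.016

With bottom width b = 2.04 m and side slope z = 1.5: A = (b + zy)y = (2.04 + 1.5×2.29)×2.29 = 12.54 m²; P = b + 2y√(1+z²) = 2.04 + 2×2.29×1.803 = 10.3 m.
Hydraulic radius R = A/P = 12.54/10.3 = 1.218 m.
Rearranging Manning's equation: n = (1/Q) A R^(2/3) S^(1/2) = (1/68) × 12.54 × 1.218^(2/3) × √0.0058 = 0.016.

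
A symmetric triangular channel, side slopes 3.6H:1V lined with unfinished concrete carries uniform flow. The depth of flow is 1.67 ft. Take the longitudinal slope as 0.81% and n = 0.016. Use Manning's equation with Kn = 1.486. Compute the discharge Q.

Q = 72.6 ft³/s

For a triangular section with side slope z = 3.6: A = zy² = 3.6×1.67² = 10.04 ft²; P = 2y√(1+z²) = 2×1.67×3.736 = 12.48 ft.
Hydraulic radius R = A/P = 10.04/12.48 = 0.8045 ft.
Manning's equation: Q = (1.486/n) A R^(2/3) S^(1/2) = (1.486/0.016) × 10.04 × 0.8045^(2/3) × 0.0081^(1/2) = 72.6 ft³/s.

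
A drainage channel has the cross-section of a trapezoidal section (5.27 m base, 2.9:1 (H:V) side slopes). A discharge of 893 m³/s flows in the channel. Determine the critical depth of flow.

At critical depth, Q² T / (g A³) = 1, i.e. A³/T = Q²/g = 893²/9.81 = 81290.
Try y = 4.62 m: A³/T = 20010 — short.
Try y = 7.97 m: A³/T = 224800 — over.
Try y = 6.36 m: A³/T = 81380 — matches.

y_c = 6.36 m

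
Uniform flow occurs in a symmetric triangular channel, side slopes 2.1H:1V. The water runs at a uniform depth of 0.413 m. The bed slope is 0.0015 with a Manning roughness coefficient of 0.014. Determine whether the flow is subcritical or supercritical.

subcritical

For a triangular section with side slope z = 2.1: A = zy² = 2.1×0.413² = 0.3582 m²; P = 2y√(1+z²) = 2×0.413×2.326 = 1.921 m.
Hydraulic radius R = A/P = 0.3582/1.921 = 0.1864 m.
V = (1/n) R^(2/3) √S = (1/0.014) × 0.1864^(2/3) × √0.0015 = 0.9028 m/s. Hydraulic depth D_h = A/T = 0.3582/1.735 = 0.2065 m.
Froude number Fr = V/√(g·D_h) = 0.9028/√(9.81×0.2065) = 0.634, which is less than 1, so the flow is subcritical.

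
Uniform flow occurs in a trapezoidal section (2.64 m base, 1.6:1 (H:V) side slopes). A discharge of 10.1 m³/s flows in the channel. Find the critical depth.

At critical depth, Q² T / (g A³) = 1, i.e. A³/T = Q²/g = 10.1²/9.81 = 10.4.
At y = 0.76 m: A³/T = 4.962 — too small.
At y = 0.938 m: A³/T = 10.39 — close enough.

y_c = 0.938 m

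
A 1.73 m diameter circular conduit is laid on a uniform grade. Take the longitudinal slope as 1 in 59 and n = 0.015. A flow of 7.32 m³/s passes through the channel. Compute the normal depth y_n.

Manning's equation rearranged: A R^(2/3) = nQ / (1·√S) = 0.015 × 7.32 / (√0.01695) = 0.8434.
At y = 0.787 m: A R^(2/3) = 0.5708 — low.
At y = 1.27 m: A R^(2/3) = 1.195 — high.
At y = 0.993 m: A R^(2/3) = 0.843 — matches.

y_n = 0.993 m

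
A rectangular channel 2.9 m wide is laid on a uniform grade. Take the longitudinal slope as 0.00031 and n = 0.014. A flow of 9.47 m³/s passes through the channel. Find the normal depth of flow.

y_n = 2.7 m

Manning's equation rearranged: A R^(2/3) = nQ / (1·√S) = 0.014 × 9.47 / (√0.00031) = 7.53.
Trying y = 2.97 m: A R^(2/3) = 8.465 — too large.
Trying y = 2.7 m: A R^(2/3) = 7.532 — matches.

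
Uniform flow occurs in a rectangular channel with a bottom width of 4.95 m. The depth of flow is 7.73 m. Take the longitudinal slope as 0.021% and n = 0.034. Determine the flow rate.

Flow area A = b·y = 4.95 × 7.73 = 38.26 m². Wetted perimeter P = b + 2y = 4.95 + 2×7.73 = 20.41 m.
Hydraulic radius R = A/P = 38.26/20.41 = 1.875 m.
Manning's equation: Q = (1/n) A R^(2/3) S^(1/2) = (1/0.034) × 38.26 × 1.875^(2/3) × 0.00021^(1/2) = 24.8 m³/s.

Q = 24.8 m³/s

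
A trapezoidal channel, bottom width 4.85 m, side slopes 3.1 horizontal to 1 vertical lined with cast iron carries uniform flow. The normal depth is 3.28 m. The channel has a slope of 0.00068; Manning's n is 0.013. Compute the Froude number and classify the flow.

subcritical

With bottom width b = 4.85 m and side slope z = 3.1: A = (b + zy)y = (4.85 + 3.1×3.28)×3.28 = 49.26 m²; P = b + 2y√(1+z²) = 4.85 + 2×3.28×3.257 = 26.22 m.
Hydraulic radius R = A/P = 49.26/26.22 = 1.879 m.
V = (1/n) R^(2/3) √S = (1/0.013) × 1.879^(2/3) × √0.00068 = 3.054 m/s. Hydraulic depth D_h = A/T = 49.26/25.19 = 1.956 m.
Froude number Fr = V/√(g·D_h) = 3.054/√(9.81×1.956) = 0.697, which is less than 1, so the flow is subcritical.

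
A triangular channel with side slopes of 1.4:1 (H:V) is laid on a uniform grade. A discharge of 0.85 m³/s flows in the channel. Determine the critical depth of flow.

y_c = 0.596 m

At critical depth, Q² T / (g A³) = 1, i.e. A³/T = Q²/g = 0.85²/9.81 = 0.07365.
Try y = 0.663 m: A³/T = 0.1255 — high.
Try y = 0.497 m: A³/T = 0.02972 — low.
Try y = 0.596 m: A³/T = 0.0737 — matches.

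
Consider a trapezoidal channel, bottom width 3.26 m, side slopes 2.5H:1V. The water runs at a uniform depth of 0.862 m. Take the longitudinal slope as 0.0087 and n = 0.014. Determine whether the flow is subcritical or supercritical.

supercritical

With bottom width b = 3.26 m and side slope z = 2.5: A = (b + zy)y = (3.26 + 2.5×0.862)×0.862 = 4.668 m²; P = b + 2y√(1+z²) = 3.26 + 2×0.862×2.693 = 7.902 m.
Hydraulic radius R = A/P = 4.668/7.902 = 0.5907 m.
V = (1/n) R^(2/3) √S = (1/0.014) × 0.5907^(2/3) × √0.0087 = 4.69 m/s. Hydraulic depth D_h = A/T = 4.668/7.57 = 0.6166 m.
Froude number Fr = V/√(g·D_h) = 4.69/√(9.81×0.6166) = 1.91, which is greater than 1, so the flow is supercritical.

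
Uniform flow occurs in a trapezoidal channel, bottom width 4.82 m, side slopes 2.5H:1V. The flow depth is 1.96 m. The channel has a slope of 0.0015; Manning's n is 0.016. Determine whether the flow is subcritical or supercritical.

With bottom width b = 4.82 m and side slope z = 2.5: A = (b + zy)y = (4.82 + 2.5×1.96)×1.96 = 19.05 m²; P = b + 2y√(1+z²) = 4.82 + 2×1.96×2.693 = 15.37 m.
Hydraulic radius R = A/P = 19.05/15.37 = 1.239 m.
V = (1/n) R^(2/3) √S = (1/0.016) × 1.239^(2/3) × √0.0015 = 2.793 m/s. Hydraulic depth D_h = A/T = 19.05/14.62 = 1.303 m.
Froude number Fr = V/√(g·D_h) = 2.793/√(9.81×1.303) = 0.781, which is less than 1, so the flow is subcritical.

subcritical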